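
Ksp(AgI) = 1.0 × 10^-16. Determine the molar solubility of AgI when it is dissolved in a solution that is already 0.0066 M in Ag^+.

1.5 × 10^-14 M

AgI(s) ⇌ Ag^+ + I^-
Ksp = [Ag^+][I^-]
Let s be the molar solubility in this solution. [Ag^+] = 0.0066 + s ≈ 0.0066, [I^-] = s (common-ion effect: Ag^+ is already 0.0066 M).
Ksp ≈ 0.0066 × s
s = 1.5 × 10^-14 M
Check: s = 1.5 x 10^-14 ≪ 0.0066, so the approximation is valid.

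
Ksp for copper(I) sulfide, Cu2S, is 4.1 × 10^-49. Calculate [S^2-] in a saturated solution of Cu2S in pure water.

Cu2S(s) ⇌ 2 Cu^+(aq) + S^2-(aq)
Ksp = [Cu^+]^2[S^2-]
For each mole of Cu2S that dissolves: [Cu^+] = 2s, [S^2-] = s.
So Ksp = (2s)^2 × s = 4s^3
Solving, s = (4.1 × 10^-49/4)^(1/3) = 4.68 × 10^-17 M
[S^2-] = s = 4.7 × 10^-17 M

[S^2-] ≈ 4.7e-17 M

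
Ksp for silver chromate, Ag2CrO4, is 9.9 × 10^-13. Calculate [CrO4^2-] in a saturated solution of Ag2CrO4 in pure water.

Ag2CrO4(s) ⇌ 2 Ag^+ + CrO4^2-
Ksp = [Ag^+]^2[CrO4^2-]
For each mole of Ag2CrO4 that dissolves: [Ag^+] = 2s, [CrO4^2-] = s.
So Ksp = (2s)^2 × s = 4s^3
s = (9.9 × 10^-13 / 4)^(1/3) = 6.28 × 10^-5 M
[CrO4^2-] = s = 6.3 x 10^-5 M

[CrO4^2-] ≈ 6.3e-5 M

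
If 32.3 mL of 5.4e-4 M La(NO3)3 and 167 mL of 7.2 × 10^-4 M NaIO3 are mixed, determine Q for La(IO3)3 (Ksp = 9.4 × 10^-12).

Q = 1.9e-14

Total volume = 32.3 + 167 = 199.3 mL.
[La^3+] = 5.4 × 10^-4 × (32.3/199.3) = 8.75 x 10^-5 M
[IO3^-] = 7.2 × 10^-4 × (167/199.3) = 6.03 × 10^-4 M
La(IO3)3(s) <=> La^3+ + 3 IO3^-, so Q = [La^3+][IO3^-]^3
Q = (8.75 x 10^-5)(6.03 x 10^-4)^3 = 1.9 × 10^-14
Q < Ksp, so no precipitate of La(IO3)3 forms.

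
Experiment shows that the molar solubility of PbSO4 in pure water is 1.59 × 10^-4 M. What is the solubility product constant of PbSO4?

PbSO4(s) ⇌ Pb^2+(aq) + SO4^2-(aq)
Let s = molar solubility. Then [Pb^2+] = s and [SO4^2-] = s.
Ksp = [Pb^2+][SO4^2-]
Ksp = s × s = s^2
With s = 1.59 × 10^-4: Ksp = 2.53 × 10^-8

Ksp = 2.53e-8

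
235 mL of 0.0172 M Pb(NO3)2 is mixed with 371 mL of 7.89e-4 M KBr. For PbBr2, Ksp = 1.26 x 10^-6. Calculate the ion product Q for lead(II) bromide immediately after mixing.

Total volume = 235 + 371 = 606 mL.
[Pb^2+] = 1.72 × 10^-2 × (235/606) = 6.670 x 10^-3 M
[Br^-] = 7.89 × 10^-4 × (371/606) = 4.830 × 10^-4 M
PbBr2(s) ⇌ Pb^2+(aq) + 2 Br^-(aq), so Q = [Pb^2+][Br^-]^2
Q = (6.670 × 10^-3)(4.830 × 10^-4)^2 = 1.56 × 10^-9
Q < Ksp, so no precipitate of PbBr2 forms.

Q = 1.56 × 10^-9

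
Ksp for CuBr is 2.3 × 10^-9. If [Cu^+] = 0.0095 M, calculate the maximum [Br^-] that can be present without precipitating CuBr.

2.4 × 10^-7 M

CuBr(s) ⇌ Cu^+(aq) + Br^-(aq)
Ksp = [Cu^+][Br^-]
Precipitation begins when Q = Ksp. With [Cu^+] = 0.0095 M:
2.3 × 10^-9 = (0.0095) × [Br^-]
[Br^-] = (2.3 × 10^-9 / 9.5 x 10^-3) = 2.4 × 10^-7 M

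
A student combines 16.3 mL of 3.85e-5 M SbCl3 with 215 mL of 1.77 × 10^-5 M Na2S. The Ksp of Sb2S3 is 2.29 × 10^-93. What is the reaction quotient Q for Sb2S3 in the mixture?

Q = 3.28e-26

Total volume = 16.3 + 215 = 231.3 mL.
[Sb^3+] = 3.85 x 10^-5 × (16.3/231.3) = 2.713 × 10^-6 M
[S^2-] = 1.77 × 10^-5 × (215/231.3) = 1.645 x 10^-5 M
Sb2S3(s) ⇌ 2 Sb^3+ + 3 S^2-, so Q = [Sb^3+]^2[S^2-]^3
Q = (2.713 × 10^-6)^2(1.645 × 10^-5)^3 = 3.28 × 10^-26
Q > Ksp, so Sb2S3 will precipitate.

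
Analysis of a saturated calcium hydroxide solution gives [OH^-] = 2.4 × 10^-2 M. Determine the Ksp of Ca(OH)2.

Ksp = 6.9e-6

Ca(OH)2(s) <=> Ca^2+ + 2 OH^-
Stoichiometry gives [Ca^2+] = (1/2)[OH^-] = 1.20 x 10^-2 M.
Ksp = [Ca^2+][OH^-]^2
Ksp = 1.20 × 10^-2 × (2.4 x 10^-2)^2 = 6.9 × 10^-6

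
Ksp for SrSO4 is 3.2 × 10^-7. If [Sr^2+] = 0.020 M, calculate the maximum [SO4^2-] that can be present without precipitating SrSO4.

1.6 × 10^-5 M

SrSO4(s) <=> Sr^2+ + SO4^2-
Ksp = [Sr^2+][SO4^2-]
Precipitation begins when Q = Ksp. With [Sr^2+] = 0.020 M:
3.2 × 10^-7 = (0.020) × [SO4^2-]
[SO4^2-] = (3.2 × 10^-7 / 2.0 × 10^-2) = 1.6 × 10^-5 M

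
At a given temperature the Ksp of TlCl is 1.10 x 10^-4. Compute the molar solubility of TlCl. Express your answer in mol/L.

TlCl(s) ⇌ Tl^+(aq) + Cl^-(aq)
Ksp = [Tl^+][Cl^-]
Let s = molar solubility. Then [Tl^+] = s and [Cl^-] = s.
Ksp = s^2
s = √(1.10 x 10^-4) = 1.05 × 10^-2 M

0.0105 M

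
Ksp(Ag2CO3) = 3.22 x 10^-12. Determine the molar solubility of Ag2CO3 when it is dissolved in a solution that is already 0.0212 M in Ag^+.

s ≈ 7.16 x 10^-9 M

Ag2CO3(s) ⇌ 2 Ag^+ + CO3^2-
Ksp = [Ag^+]^2[CO3^2-]
Let s be the molar solubility in this solution. [Ag^+] = 0.0212 + 2s ≈ 0.0212, [CO3^2-] = s (since the Ag^+ already present dominates).
Ksp ≈ (0.0212)^2 × s
s = 7.16 × 10^-9 M
Check: 2s = 1.4 x 10^-8 ≪ 0.0212, so the approximation is valid.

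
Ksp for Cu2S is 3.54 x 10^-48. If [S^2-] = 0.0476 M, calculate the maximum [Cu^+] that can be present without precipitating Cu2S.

Cu2S(s) <=> 2 Cu^+(aq) + S^2-(aq)
Ksp = [Cu^+]^2[S^2-]
Precipitation begins when Q = Ksp. With [S^2-] = 0.0476 M:
3.54 x 10^-48 = (0.0476) × [Cu^+]^2
[Cu^+] = (3.54 x 10^-48 / 4.76 × 10^-2)^(1/2) = 8.62 × 10^-24 M

8.62e-24 M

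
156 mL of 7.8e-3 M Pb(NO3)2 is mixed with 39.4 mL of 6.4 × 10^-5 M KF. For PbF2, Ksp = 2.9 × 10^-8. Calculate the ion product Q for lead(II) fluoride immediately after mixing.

Total volume = 156 + 39.4 = 195.4 mL.
[Pb^2+] = 7.8 × 10^-3 × (156/195.4) = 6.23 x 10^-3 M
[F^-] = 6.4 × 10^-5 × (39.4/195.4) = 1.29 × 10^-5 M
PbF2(s) ⇌ Pb^2+ + 2 F^-, so Q = [Pb^2+][F^-]^2
Q = (6.23 × 10^-3)(1.29 x 10^-5)^2 = 1.0 x 10^-12
Q < Ksp, so no precipitate of PbF2 forms.

1.0 × 10^-12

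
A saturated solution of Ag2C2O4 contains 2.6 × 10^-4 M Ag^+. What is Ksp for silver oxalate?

Ag2C2O4(s) <=> 2 Ag^+ + C2O4^2-
Stoichiometry gives [C2O4^2-] = (1/2)[Ag^+] = 1.30 × 10^-4 M.
Ksp = [Ag^+]^2[C2O4^2-]
Ksp = (2.6 × 10^-4)^2 × 1.30 × 10^-4 = 8.8 × 10^-12

Ksp = 8.8e-12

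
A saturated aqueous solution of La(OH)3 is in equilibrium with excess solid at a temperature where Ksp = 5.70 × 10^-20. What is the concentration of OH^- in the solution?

2.03 × 10^-5 M

La(OH)3(s) ⇌ La^3+ + 3 OH^-
Ksp = [La^3+][OH^-]^3
For each mole of La(OH)3 that dissolves: [La^3+] = s, [OH^-] = 3s.
Substituting: Ksp = s(3s)^3 = 27s^4
s^4 = 5.70 × 10^-20 / 27, so s = 6.778 × 10^-6 M
[OH^-] = 3s = 2.03 × 10^-5 M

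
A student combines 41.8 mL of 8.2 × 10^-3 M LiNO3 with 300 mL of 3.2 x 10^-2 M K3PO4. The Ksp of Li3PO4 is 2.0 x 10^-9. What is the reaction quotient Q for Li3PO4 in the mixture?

2.8 × 10^-11

Total volume = 41.8 + 300 = 341.8 mL.
[Li^+] = 8.2 × 10^-3 × (41.8/341.8) = 1.00 × 10^-3 M
[PO4^3-] = 3.2 × 10^-2 × (300/341.8) = 2.81 × 10^-2 M
Li3PO4(s) ⇌ 3 Li^+ + PO4^3-, so Q = [Li^+]^3[PO4^3-]
Q = (1.00 × 10^-3)^3(2.81 x 10^-2) = 2.8 × 10^-11
Q < Ksp, so no precipitate of Li3PO4 forms.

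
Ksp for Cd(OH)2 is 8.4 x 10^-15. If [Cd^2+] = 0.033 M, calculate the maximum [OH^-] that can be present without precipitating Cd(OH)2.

5.0e-7 M

Cd(OH)2(s) <=> Cd^2+(aq) + 2 OH^-(aq)
Ksp = [Cd^2+][OH^-]^2
Precipitation begins when Q = Ksp. With [Cd^2+] = 0.033 M:
8.4 x 10^-15 = (0.033) × [OH^-]^2
[OH^-] = (8.4 x 10^-15 / 3.3 x 10^-2)^(1/2) = 5.0 × 10^-7 M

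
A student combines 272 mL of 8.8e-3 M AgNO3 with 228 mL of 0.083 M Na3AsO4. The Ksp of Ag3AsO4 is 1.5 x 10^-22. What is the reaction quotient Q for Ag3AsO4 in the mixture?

Q = 4.2e-9

Total volume = 272 + 228 = 500 mL.
[Ag^+] = 8.8 × 10^-3 × (272/500) = 4.79 × 10^-3 M
[AsO4^3-] = 8.3 × 10^-2 × (228/500) = 3.78 × 10^-2 M
Ag3AsO4(s) ⇌ 3 Ag^+(aq) + AsO4^3-(aq), so Q = [Ag^+]^3[AsO4^3-]
Q = (4.79 x 10^-3)^3(3.78 x 10^-2) = 4.2 x 10^-9
Q > Ksp, so Ag3AsO4 will precipitate.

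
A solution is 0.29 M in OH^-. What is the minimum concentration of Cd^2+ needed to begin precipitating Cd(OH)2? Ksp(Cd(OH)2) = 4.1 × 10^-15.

[Cd^2+] ≈ 4.9e-14 M

Cd(OH)2(s) ⇌ Cd^2+(aq) + 2 OH^-(aq)
Ksp = [Cd^2+][OH^-]^2
Precipitation begins when Q = Ksp. With [OH^-] = 0.29 M:
4.1 × 10^-15 = (0.29)^2 × [Cd^2+]
[Cd^2+] = (4.1 × 10^-15 / 8.41 × 10^-2) = 4.9 × 10^-14 M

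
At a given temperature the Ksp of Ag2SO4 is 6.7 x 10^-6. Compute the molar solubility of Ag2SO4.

Ag2SO4(s) ⇌ 2 Ag^+(aq) + SO4^2-(aq)
Ksp = [Ag^+]^2[SO4^2-]
With molar solubility s: [Ag^+] = 2s, [SO4^2-] = s.
Substituting: Ksp = (2s)^2s = 4s^3
s = (6.7 x 10^-6 / 4)^(1/3) = 1.2 × 10^-2 M

1.2e-2 M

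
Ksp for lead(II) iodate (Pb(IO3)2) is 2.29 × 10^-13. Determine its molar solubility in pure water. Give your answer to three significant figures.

3.85e-5 M

Pb(IO3)2(s) <=> Pb^2+ + 2 IO3^-
Ksp = [Pb^2+][IO3^-]^2
With molar solubility s: [Pb^2+] = s, [IO3^-] = 2s.
So Ksp = s × (2s)^2 = 4s^3
Solving, s = (2.29 × 10^-13/4)^(1/3) = 3.85 x 10^-5 M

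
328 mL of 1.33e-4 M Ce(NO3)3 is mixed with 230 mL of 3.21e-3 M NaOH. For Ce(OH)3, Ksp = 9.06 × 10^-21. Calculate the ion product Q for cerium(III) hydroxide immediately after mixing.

Q = 1.81 × 10^-13

Total volume = 328 + 230 = 558 mL.
[Ce^3+] = 1.33 × 10^-4 × (328/558) = 7.818 × 10^-5 M
[OH^-] = 3.21 × 10^-3 × (230/558) = 1.323 × 10^-3 M
Ce(OH)3(s) <=> Ce^3+ + 3 OH^-, so Q = [Ce^3+][OH^-]^3
Q = (7.818 x 10^-5)(1.323 × 10^-3)^3 = 1.81 x 10^-13
Q > Ksp, so Ce(OH)3 will precipitate.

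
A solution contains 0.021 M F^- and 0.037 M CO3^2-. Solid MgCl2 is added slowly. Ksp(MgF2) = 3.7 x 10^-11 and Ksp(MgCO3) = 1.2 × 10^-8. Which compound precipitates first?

MgF2

Precipitation of each salt starts when its ion product equals its Ksp.
For MgF2: 3.7 x 10^-11 = (0.021)^2 × [Mg^2+]  ⇒  [Mg^2+] = 8.4 x 10^-8 M.
For MgCO3: 1.2 × 10^-8 = 0.037 × [Mg^2+]  ⇒  [Mg^2+] = 3.2 x 10^-7 M.
The salt with the lower threshold [Mg^2+] precipitates first: MgF2.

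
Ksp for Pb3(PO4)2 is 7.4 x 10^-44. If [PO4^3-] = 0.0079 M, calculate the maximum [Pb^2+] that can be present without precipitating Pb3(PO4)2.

[Pb^2+] = 1.1 × 10^-13 M

Pb3(PO4)2(s) <=> 3 Pb^2+ + 2 PO4^3-
Ksp = [Pb^2+]^3[PO4^3-]^2
Precipitation begins when Q = Ksp. With [PO4^3-] = 0.0079 M:
7.4 x 10^-44 = (0.0079)^2 × [Pb^2+]^3
[Pb^2+] = (7.4 x 10^-44 / 6.24 × 10^-5)^(1/3) = 1.1 × 10^-13 M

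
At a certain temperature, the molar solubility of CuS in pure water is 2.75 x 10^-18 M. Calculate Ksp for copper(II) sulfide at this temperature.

CuS(s) ⇌ Cu^2+ + S^2-
Let s = molar solubility. Then [Cu^2+] = s and [S^2-] = s.
Ksp = [Cu^2+][S^2-]
Ksp = s × s = s^2
With s = 2.75 × 10^-18: Ksp = 7.56 x 10^-36

Ksp ≈ 7.56 x 10^-36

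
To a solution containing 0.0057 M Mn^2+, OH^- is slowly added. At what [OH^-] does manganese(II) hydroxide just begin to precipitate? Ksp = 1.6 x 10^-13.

[OH^-] = 5.3 × 10^-6 M

Mn(OH)2(s) ⇌ Mn^2+(aq) + 2 OH^-(aq)
Ksp = [Mn^2+][OH^-]^2
Precipitation begins when Q = Ksp. With [Mn^2+] = 0.0057 M:
1.6 x 10^-13 = (0.0057) × [OH^-]^2
[OH^-] = (1.6 x 10^-13 / 5.7 x 10^-3)^(1/2) = 5.3 x 10^-6 M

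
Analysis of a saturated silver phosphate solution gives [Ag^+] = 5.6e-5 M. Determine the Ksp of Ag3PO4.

Ag3PO4(s) <=> 3 Ag^+ + PO4^3-
Stoichiometry gives [PO4^3-] = (1/3)[Ag^+] = 1.87 × 10^-5 M.
Ksp = [Ag^+]^3[PO4^3-]
Ksp = (5.6 x 10^-5)^3 × 1.87 x 10^-5 = 3.3 × 10^-18

3.3 × 10^-18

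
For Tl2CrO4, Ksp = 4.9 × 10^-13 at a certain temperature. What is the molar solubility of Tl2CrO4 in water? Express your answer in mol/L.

Tl2CrO4(s) ⇌ 2 Tl^+(aq) + CrO4^2-(aq)
Ksp = [Tl^+]^2[CrO4^2-]
Let s = molar solubility. Then [Tl^+] = 2s and [CrO4^2-] = s.
Substituting: Ksp = (2s)^2s = 4s^3
Solving, s = (4.9 × 10^-13/4)^(1/3) = 5.0 x 10^-5 M

s = 5.0e-5 M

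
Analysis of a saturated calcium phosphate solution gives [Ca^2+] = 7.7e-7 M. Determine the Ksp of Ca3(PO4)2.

1.2 x 10^-31

Ca3(PO4)2(s) <=> 3 Ca^2+ + 2 PO4^3-
Stoichiometry gives [PO4^3-] = (2/3)[Ca^2+] = 5.13 x 10^-7 M.
Ksp = [Ca^2+]^3[PO4^3-]^2
Ksp = (7.7 x 10^-7)^3 × (5.13 × 10^-7)^2 = 1.2 × 10^-31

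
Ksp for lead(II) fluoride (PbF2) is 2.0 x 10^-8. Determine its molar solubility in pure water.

PbF2(s) <=> Pb^2+ + 2 F^-
Ksp = [Pb^2+][F^-]^2
If s mol/L of PbF2 dissolves, [Pb^2+] = s and [F^-] = 2s.
So Ksp = s × (2s)^2 = 4s^3
Solving, s = (2.0 x 10^-8/4)^(1/3) = 1.7 × 10^-3 M

1.7 x 10^-3 M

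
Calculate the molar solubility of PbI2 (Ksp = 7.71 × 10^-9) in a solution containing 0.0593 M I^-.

s = 2.19 x 10^-6 M

PbI2(s) ⇌ Pb^2+ + 2 I^-
Ksp = [Pb^2+][I^-]^2
Let s = moles of PbI2 that dissolve per litre. [Pb^2+] = s, [I^-] = 0.0593 + 2s ≈ 0.0593 (Ksp is small, so little additional dissolves).
Ksp ≈ s × (0.0593)^2
s = 2.19 × 10^-6 M
Check: 2s = 4.4 x 10^-6 ≪ 0.0593, so the approximation is valid.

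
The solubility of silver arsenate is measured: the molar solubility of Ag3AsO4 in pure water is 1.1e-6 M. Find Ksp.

4.0 × 10^-23

Ag3AsO4(s) ⇌ 3 Ag^+ + AsO4^3-
If s mol/L of Ag3AsO4 dissolves, [Ag^+] = 3s and [AsO4^3-] = s.
Ksp = [Ag^+]^3[AsO4^3-]
So Ksp = (3s)^3 × s = 27s^4
With s = 1.1 × 10^-6: Ksp = 4.0 × 10^-23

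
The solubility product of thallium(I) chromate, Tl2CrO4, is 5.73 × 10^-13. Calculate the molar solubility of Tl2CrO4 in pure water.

5.23e-5 M

Tl2CrO4(s) <=> 2 Tl^+(aq) + CrO4^2-(aq)
Ksp = [Tl^+]^2[CrO4^2-]
For each mole of Tl2CrO4 that dissolves: [Tl^+] = 2s, [CrO4^2-] = s.
Substituting: Ksp = (2s)^2s = 4s^3
Solving, s = (5.73 × 10^-13/4)^(1/3) = 5.23 × 10^-5 M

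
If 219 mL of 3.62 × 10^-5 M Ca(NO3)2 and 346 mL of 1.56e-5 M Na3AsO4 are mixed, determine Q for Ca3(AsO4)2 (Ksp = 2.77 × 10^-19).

2.52 x 10^-25

Total volume = 219 + 346 = 565 mL.
[Ca^2+] = 3.62 x 10^-5 × (219/565) = 1.403 × 10^-5 M
[AsO4^3-] = 1.56 x 10^-5 × (346/565) = 9.553 × 10^-6 M
Ca3(AsO4)2(s) ⇌ 3 Ca^2+(aq) + 2 AsO4^3-(aq), so Q = [Ca^2+]^3[AsO4^3-]^2
Q = (1.403 × 10^-5)^3(9.553 x 10^-6)^2 = 2.52 × 10^-25
Q < Ksp, so no precipitate of Ca3(AsO4)2 forms.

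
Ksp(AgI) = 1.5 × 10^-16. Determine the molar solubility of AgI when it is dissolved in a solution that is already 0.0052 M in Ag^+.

AgI(s) ⇌ Ag^+(aq) + I^-(aq)
Ksp = [Ag^+][I^-]
If s mol/L dissolves here, [Ag^+] = 0.0052 + s ≈ 0.0052, [I^-] = s (common-ion effect: Ag^+ is already 0.0052 M).
Ksp ≈ 0.0052 × s
s = 2.9 × 10^-14 M
Check: s = 2.9 × 10^-14 ≪ 0.0052, so the approximation is valid.

2.9 × 10^-14 M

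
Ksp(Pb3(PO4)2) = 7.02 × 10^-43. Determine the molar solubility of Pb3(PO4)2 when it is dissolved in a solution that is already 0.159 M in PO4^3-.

Pb3(PO4)2(s) ⇌ 3 Pb^2+(aq) + 2 PO4^3-(aq)
Ksp = [Pb^2+]^3[PO4^3-]^2
Let s be the molar solubility in this solution. [Pb^2+] = 3s, [PO4^3-] = 0.159 + 2s ≈ 0.159 (Ksp is small, so little additional dissolves).
Ksp ≈ (3s)^3 × (0.159)^2
s = 1.01 × 10^-14 M
Check: 2s = 2.0 × 10^-14 ≪ 0.159, so the approximation is valid.

s ≈ 1.01 × 10^-14 M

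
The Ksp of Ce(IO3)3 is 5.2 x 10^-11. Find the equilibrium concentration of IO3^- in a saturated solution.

Ce(IO3)3(s) ⇌ Ce^3+ + 3 IO3^-
Ksp = [Ce^3+][IO3^-]^3
Let s = molar solubility. Then [Ce^3+] = s and [IO3^-] = 3s.
So Ksp = s × (3s)^3 = 27s^4
Solving, s = (5.2 x 10^-11/27)^(1/4) = 1.18 x 10^-3 M
[IO3^-] = 3s = 3.5 x 10^-3 M

3.5 × 10^-3 M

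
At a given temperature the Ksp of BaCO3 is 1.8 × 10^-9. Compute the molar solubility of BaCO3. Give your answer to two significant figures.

BaCO3(s) <=> Ba^2+(aq) + CO3^2-(aq)
Ksp = [Ba^2+][CO3^2-]
If s mol/L of BaCO3 dissolves, [Ba^2+] = s and [CO3^2-] = s.
Ksp = (s)(s) = s^2
s = (1.8 × 10^-9)^(1/2) = 4.2 × 10^-5 M

s ≈ 4.2 × 10^-5 M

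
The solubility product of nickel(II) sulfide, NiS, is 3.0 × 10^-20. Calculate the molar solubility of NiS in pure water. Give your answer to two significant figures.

NiS(s) ⇌ Ni^2+(aq) + S^2-(aq)
Ksp = [Ni^2+][S^2-]
With molar solubility s: [Ni^2+] = s, [S^2-] = s.
Ksp = (s)(s) = s^2
s = √(3.0 × 10^-20) = 1.7 × 10^-10 M

1.7e-10 M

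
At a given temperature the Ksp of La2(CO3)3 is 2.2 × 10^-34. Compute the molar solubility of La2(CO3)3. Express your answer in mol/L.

s ≈ 7.3e-8 M

La2(CO3)3(s) <=> 2 La^3+ + 3 CO3^2-
Ksp = [La^3+]^2[CO3^2-]^3
If s mol/L of La2(CO3)3 dissolves, [La^3+] = 2s and [CO3^2-] = 3s.
Ksp = (2s)^2(3s)^3 = 108s^5
Solving, s = (2.2 × 10^-34/108)^(1/5) = 7.3 × 10^-8 M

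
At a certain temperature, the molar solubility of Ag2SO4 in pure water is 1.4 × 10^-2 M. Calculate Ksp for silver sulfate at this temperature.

Ksp = 1.1 x 10^-5

Ag2SO4(s) ⇌ 2 Ag^+(aq) + SO4^2-(aq)
Let s = molar solubility. Then [Ag^+] = 2s and [SO4^2-] = s.
Ksp = [Ag^+]^2[SO4^2-]
Ksp = (2s)^2s = 4s^3
Ksp = 4 × (1.4 × 10^-2)^3 = 1.1 x 10^-5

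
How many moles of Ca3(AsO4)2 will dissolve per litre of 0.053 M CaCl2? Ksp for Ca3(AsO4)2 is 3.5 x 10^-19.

2.4e-8 M

Ca3(AsO4)2(s) <=> 3 Ca^2+ + 2 AsO4^3-
Ksp = [Ca^2+]^3[AsO4^3-]^2
If s mol/L dissolves here, [Ca^2+] = 0.053 + 3s ≈ 0.053, [AsO4^3-] = 2s (Ksp is small, so little additional dissolves).
Ksp ≈ (0.053)^3 × (2s)^2
s = 2.4 × 10^-8 M
Check: 3s = 7.3 × 10^-8 ≪ 0.053, so the approximation is valid.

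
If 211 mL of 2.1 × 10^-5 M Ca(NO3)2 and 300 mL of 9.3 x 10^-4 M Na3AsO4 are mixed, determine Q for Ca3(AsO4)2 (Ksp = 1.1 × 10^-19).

Q ≈ 1.9e-22

Total volume = 211 + 300 = 511 mL.
[Ca^2+] = 2.1 × 10^-5 × (211/511) = 8.67 x 10^-6 M
[AsO4^3-] = 9.3 × 10^-4 × (300/511) = 5.46 × 10^-4 M
Ca3(AsO4)2(s) <=> 3 Ca^2+ + 2 AsO4^3-, so Q = [Ca^2+]^3[AsO4^3-]^2
Q = (8.67 × 10^-6)^3(5.46 × 10^-4)^2 = 1.9 × 10^-22
Q < Ksp, so no precipitate of Ca3(AsO4)2 forms.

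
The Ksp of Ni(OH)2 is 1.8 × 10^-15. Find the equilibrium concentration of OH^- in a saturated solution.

[OH^-] ≈ 1.5 × 10^-5 M

Ni(OH)2(s) ⇌ Ni^2+ + 2 OH^-
Ksp = [Ni^2+][OH^-]^2
With molar solubility s: [Ni^2+] = s, [OH^-] = 2s.
Ksp = s(2s)^2 = 4s^3
Solving, s = (1.8 × 10^-15/4)^(1/3) = 7.66 x 10^-6 M
[OH^-] = 2s = 1.5 x 10^-5 M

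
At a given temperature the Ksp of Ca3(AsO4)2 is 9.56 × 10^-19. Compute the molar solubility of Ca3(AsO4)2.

s ≈ 9.76e-5 M

Ca3(AsO4)2(s) ⇌ 3 Ca^2+(aq) + 2 AsO4^3-(aq)
Ksp = [Ca^2+]^3[AsO4^3-]^2
With molar solubility s: [Ca^2+] = 3s, [AsO4^3-] = 2s.
Ksp = (3s)^3(2s)^2 = 108s^5
s = (9.56 × 10^-19 / 108)^(1/5) = 9.76 × 10^-5 M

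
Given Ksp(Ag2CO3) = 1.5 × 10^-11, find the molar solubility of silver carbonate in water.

Ag2CO3(s) ⇌ 2 Ag^+(aq) + CO3^2-(aq)
Ksp = [Ag^+]^2[CO3^2-]
Let s = molar solubility. Then [Ag^+] = 2s and [CO3^2-] = s.
Substituting: Ksp = (2s)^2s = 4s^3
Solving, s = (1.5 × 10^-11/4)^(1/3) = 1.6 × 10^-4 M

s ≈ 1.6 × 10^-4 M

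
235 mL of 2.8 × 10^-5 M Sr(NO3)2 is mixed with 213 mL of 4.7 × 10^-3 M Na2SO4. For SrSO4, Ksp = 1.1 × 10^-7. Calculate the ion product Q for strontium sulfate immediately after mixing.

Total volume = 235 + 213 = 448 mL.
[Sr^2+] = 2.8 × 10^-5 × (235/448) = 1.47 x 10^-5 M
[SO4^2-] = 4.7 × 10^-3 × (213/448) = 2.23 × 10^-3 M
SrSO4(s) ⇌ Sr^2+ + SO4^2-, so Q = [Sr^2+][SO4^2-]
Q = (1.47 × 10^-5)(2.23 × 10^-3) = 3.3 × 10^-8
Q < Ksp, so no precipitate of SrSO4 forms.

Q ≈ 3.3 × 10^-8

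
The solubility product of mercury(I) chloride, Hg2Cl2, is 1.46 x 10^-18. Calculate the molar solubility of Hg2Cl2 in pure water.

Hg2Cl2(s) <=> Hg2^2+(aq) + 2 Cl^-(aq)
Ksp = [Hg2^2+][Cl^-]^2
If s mol/L of Hg2Cl2 dissolves, [Hg2^2+] = s and [Cl^-] = 2s.
Substituting: Ksp = s(2s)^2 = 4s^3
Solving, s = (1.46 x 10^-18/4)^(1/3) = 7.15 × 10^-7 M

7.15 × 10^-7 M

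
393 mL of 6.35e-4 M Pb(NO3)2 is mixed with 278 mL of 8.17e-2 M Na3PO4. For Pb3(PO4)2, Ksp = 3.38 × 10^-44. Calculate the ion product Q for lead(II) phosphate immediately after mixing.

5.89 × 10^-14

Total volume = 393 + 278 = 671 mL.
[Pb^2+] = 6.35 × 10^-4 × (393/671) = 3.719 × 10^-4 M
[PO4^3-] = 8.17 × 10^-2 × (278/671) = 3.385 × 10^-2 M
Pb3(PO4)2(s) ⇌ 3 Pb^2+ + 2 PO4^3-, so Q = [Pb^2+]^3[PO4^3-]^2
Q = (3.719 x 10^-4)^3(3.385 x 10^-2)^2 = 5.89 x 10^-14
Q > Ksp, so Pb3(PO4)2 will precipitate.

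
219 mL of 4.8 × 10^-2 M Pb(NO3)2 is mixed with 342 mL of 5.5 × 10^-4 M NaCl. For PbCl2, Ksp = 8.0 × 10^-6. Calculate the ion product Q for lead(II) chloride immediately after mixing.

Total volume = 219 + 342 = 561 mL.
[Pb^2+] = 4.8 x 10^-2 × (219/561) = 1.87 x 10^-2 M
[Cl^-] = 5.5 × 10^-4 × (342/561) = 3.35 × 10^-4 M
PbCl2(s) ⇌ Pb^2+(aq) + 2 Cl^-(aq), so Q = [Pb^2+][Cl^-]^2
Q = (1.87 × 10^-2)(3.35 x 10^-4)^2 = 2.1 x 10^-9
Q < Ksp, so no precipitate of PbCl2 forms.

Q = 2.1e-9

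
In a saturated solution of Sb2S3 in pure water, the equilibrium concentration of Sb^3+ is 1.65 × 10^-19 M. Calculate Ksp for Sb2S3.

Ksp = 4.13e-94

Sb2S3(s) ⇌ 2 Sb^3+ + 3 S^2-
Stoichiometry gives [S^2-] = (3/2)[Sb^3+] = 2.475 x 10^-19 M.
Ksp = [Sb^3+]^2[S^2-]^3
Ksp = (1.65 x 10^-19)^2 × (2.475 x 10^-19)^3 = 4.13 × 10^-94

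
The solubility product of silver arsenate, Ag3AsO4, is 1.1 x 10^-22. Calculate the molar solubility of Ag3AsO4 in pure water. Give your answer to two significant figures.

1.4 × 10^-6 M

Ag3AsO4(s) <=> 3 Ag^+ + AsO4^3-
Ksp = [Ag^+]^3[AsO4^3-]
With molar solubility s: [Ag^+] = 3s, [AsO4^3-] = s.
So Ksp = (3s)^3 × s = 27s^4
s^4 = 1.1 x 10^-22 / 27, so s = 1.4 × 10^-6 M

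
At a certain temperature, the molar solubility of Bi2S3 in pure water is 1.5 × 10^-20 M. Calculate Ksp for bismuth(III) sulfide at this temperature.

Bi2S3(s) <=> 2 Bi^3+ + 3 S^2-
If s mol/L of Bi2S3 dissolves, [Bi^3+] = 2s and [S^2-] = 3s.
Ksp = [Bi^3+]^2[S^2-]^3
So Ksp = (2s)^2 × (3s)^3 = 108s^5
Ksp = 108 × (1.5 × 10^-20)^5 = 8.2 × 10^-98

Ksp = 8.2 × 10^-98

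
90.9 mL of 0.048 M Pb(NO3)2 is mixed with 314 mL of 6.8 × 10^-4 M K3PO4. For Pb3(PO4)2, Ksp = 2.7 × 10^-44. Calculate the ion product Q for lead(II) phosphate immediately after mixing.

Total volume = 90.9 + 314 = 404.9 mL.
[Pb^2+] = 4.8 x 10^-2 × (90.9/404.9) = 1.08 × 10^-2 M
[PO4^3-] = 6.8 × 10^-4 × (314/404.9) = 5.27 × 10^-4 M
Pb3(PO4)2(s) ⇌ 3 Pb^2+(aq) + 2 PO4^3-(aq), so Q = [Pb^2+]^3[PO4^3-]^2
Q = (1.08 × 10^-2)^3(5.27 × 10^-4)^2 = 3.5 × 10^-13
Q > Ksp, so Pb3(PO4)2 will precipitate.

Q ≈ 3.5 × 10^-13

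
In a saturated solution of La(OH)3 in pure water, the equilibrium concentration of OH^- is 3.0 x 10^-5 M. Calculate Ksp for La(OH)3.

La(OH)3(s) <=> La^3+(aq) + 3 OH^-(aq)
Stoichiometry gives [La^3+] = (1/3)[OH^-] = 1.00 x 10^-5 M.
Ksp = [La^3+][OH^-]^3
Ksp = 1.00 × 10^-5 × (3.0 x 10^-5)^3 = 2.7 × 10^-19

Ksp = 2.7e-19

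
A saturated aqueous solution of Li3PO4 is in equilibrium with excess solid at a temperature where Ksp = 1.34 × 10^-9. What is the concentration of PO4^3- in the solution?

Li3PO4(s) <=> 3 Li^+ + PO4^3-
Ksp = [Li^+]^3[PO4^3-]
Let s = molar solubility. Then [Li^+] = 3s and [PO4^3-] = s.
Ksp = (3s)^3s = 27s^4
s^4 = 1.34 × 10^-9 / 27, so s = 2.654 x 10^-3 M
[PO4^3-] = s = 2.65 × 10^-3 M

2.65 × 10^-3 M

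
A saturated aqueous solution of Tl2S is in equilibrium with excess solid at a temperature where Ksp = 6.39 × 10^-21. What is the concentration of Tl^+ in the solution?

Tl2S(s) ⇌ 2 Tl^+ + S^2-
Ksp = [Tl^+]^2[S^2-]
For each mole of Tl2S that dissolves: [Tl^+] = 2s, [S^2-] = s.
So Ksp = (2s)^2 × s = 4s^3
Solving, s = (6.39 × 10^-21/4)^(1/3) = 1.169 x 10^-7 M
[Tl^+] = 2s = 2.34 × 10^-7 M

[Tl^+] = 2.34 × 10^-7 M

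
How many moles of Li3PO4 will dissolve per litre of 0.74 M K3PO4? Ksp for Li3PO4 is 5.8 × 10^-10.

Li3PO4(s) ⇌ 3 Li^+(aq) + PO4^3-(aq)
Ksp = [Li^+]^3[PO4^3-]
If s mol/L dissolves here, [Li^+] = 3s, [PO4^3-] = 0.74 + s ≈ 0.74 (common-ion effect: PO4^3- is already 0.74 M).
Ksp ≈ (3s)^3 × 0.74
s = 3.1 × 10^-4 M
Check: s = 3.1 x 10^-4 ≪ 0.74, so the approximation is valid.

s = 3.1 × 10^-4 M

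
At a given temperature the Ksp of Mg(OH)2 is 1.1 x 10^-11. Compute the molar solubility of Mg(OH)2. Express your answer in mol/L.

1.4 × 10^-4 M

Mg(OH)2(s) ⇌ Mg^2+(aq) + 2 OH^-(aq)
Ksp = [Mg^2+][OH^-]^2
With molar solubility s: [Mg^2+] = s, [OH^-] = 2s.
Ksp = s(2s)^2 = 4s^3
Solving, s = (1.1 x 10^-11/4)^(1/3) = 1.4 x 10^-4 M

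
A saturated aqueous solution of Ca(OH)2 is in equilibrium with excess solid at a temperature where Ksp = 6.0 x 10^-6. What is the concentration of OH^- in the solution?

[OH^-] = 0.023 M

Ca(OH)2(s) <=> Ca^2+ + 2 OH^-
Ksp = [Ca^2+][OH^-]^2
For each mole of Ca(OH)2 that dissolves: [Ca^2+] = s, [OH^-] = 2s.
Substituting: Ksp = s(2s)^2 = 4s^3
s^3 = 6.0 x 10^-6 / 4, so s = 1.14 × 10^-2 M
[OH^-] = 2s = 2.3 x 10^-2 M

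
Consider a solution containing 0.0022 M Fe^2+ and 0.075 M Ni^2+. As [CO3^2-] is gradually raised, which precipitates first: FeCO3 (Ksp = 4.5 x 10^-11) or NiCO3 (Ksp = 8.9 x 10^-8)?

Each salt begins to precipitate when Q = Ksp, i.e. when [CO3^2-] reaches its threshold.
For FeCO3: 4.5 x 10^-11 = 0.0022 × [CO3^2-]  ⇒  [CO3^2-] = 2.0 x 10^-8 M.
For NiCO3: 8.9 x 10^-8 = 0.075 × [CO3^2-]  ⇒  [CO3^2-] = 1.2 x 10^-6 M.
The salt with the lower threshold [CO3^2-] precipitates first: FeCO3.

FeCO3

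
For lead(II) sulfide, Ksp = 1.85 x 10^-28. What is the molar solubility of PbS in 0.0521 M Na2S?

PbS(s) ⇌ Pb^2+ + S^2-
Ksp = [Pb^2+][S^2-]
If s mol/L dissolves here, [Pb^2+] = s, [S^2-] = 0.0521 + s ≈ 0.0521 (Ksp is small, so little additional dissolves).
Ksp ≈ s × 0.0521
s = 3.55 × 10^-27 M
Check: s = 3.6 x 10^-27 ≪ 0.0521, so the approximation is valid.

3.55e-27 M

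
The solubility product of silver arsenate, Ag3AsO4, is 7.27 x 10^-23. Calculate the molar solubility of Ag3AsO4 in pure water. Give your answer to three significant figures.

1.28e-6 M

Ag3AsO4(s) ⇌ 3 Ag^+(aq) + AsO4^3-(aq)
Ksp = [Ag^+]^3[AsO4^3-]
If s mol/L of Ag3AsO4 dissolves, [Ag^+] = 3s and [AsO4^3-] = s.
So Ksp = (3s)^3 × s = 27s^4
s^4 = 7.27 x 10^-23 / 27, so s = 1.28 × 10^-6 M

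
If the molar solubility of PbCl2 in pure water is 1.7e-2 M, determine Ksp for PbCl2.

PbCl2(s) ⇌ Pb^2+ + 2 Cl^-
Let s = molar solubility. Then [Pb^2+] = s and [Cl^-] = 2s.
Ksp = [Pb^2+][Cl^-]^2
So Ksp = s × (2s)^2 = 4s^3
With s = 1.7 × 10^-2: Ksp = 2.0 × 10^-5

Ksp = 2.0 × 10^-5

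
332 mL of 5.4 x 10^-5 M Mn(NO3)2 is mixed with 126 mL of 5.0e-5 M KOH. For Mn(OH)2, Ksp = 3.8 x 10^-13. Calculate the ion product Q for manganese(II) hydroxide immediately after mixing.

Q ≈ 7.4e-15

Total volume = 332 + 126 = 458 mL.
[Mn^2+] = 5.4 × 10^-5 × (332/458) = 3.91 × 10^-5 M
[OH^-] = 5.0 x 10^-5 × (126/458) = 1.38 x 10^-5 M
Mn(OH)2(s) <=> Mn^2+ + 2 OH^-, so Q = [Mn^2+][OH^-]^2
Q = (3.91 × 10^-5)(1.38 × 10^-5)^2 = 7.4 × 10^-15
Q < Ksp, so no precipitate of Mn(OH)2 forms.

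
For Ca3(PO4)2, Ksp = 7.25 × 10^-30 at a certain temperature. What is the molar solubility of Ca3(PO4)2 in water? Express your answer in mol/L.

Ca3(PO4)2(s) ⇌ 3 Ca^2+ + 2 PO4^3-
Ksp = [Ca^2+]^3[PO4^3-]^2
For each mole of Ca3(PO4)2 that dissolves: [Ca^2+] = 3s, [PO4^3-] = 2s.
So Ksp = (3s)^3 × (2s)^2 = 108s^5
s^5 = 7.25 × 10^-30 / 108, so s = 5.83 × 10^-7 M

5.83e-7 M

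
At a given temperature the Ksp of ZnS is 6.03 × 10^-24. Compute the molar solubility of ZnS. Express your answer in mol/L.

ZnS(s) ⇌ Zn^2+(aq) + S^2-(aq)
Ksp = [Zn^2+][S^2-]
If s mol/L of ZnS dissolves, [Zn^2+] = s and [S^2-] = s.
Ksp = (s)(s) = s^2
s = √(6.03 × 10^-24) = 2.46 x 10^-12 M

s = 2.46 x 10^-12 M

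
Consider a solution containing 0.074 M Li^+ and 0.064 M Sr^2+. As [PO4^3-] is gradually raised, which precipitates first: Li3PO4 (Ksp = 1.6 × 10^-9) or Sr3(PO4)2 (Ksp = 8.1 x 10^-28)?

Each salt begins to precipitate when Q = Ksp, i.e. when [PO4^3-] reaches its threshold.
For Li3PO4: 1.6 × 10^-9 = (0.074)^3 × [PO4^3-]  ⇒  [PO4^3-] = 3.9 × 10^-6 M.
For Sr3(PO4)2: 8.1 x 10^-28 = (0.064)^3 × [PO4^3-]^2  ⇒  [PO4^3-] = 1.8 x 10^-12 M.
The salt with the lower threshold [PO4^3-] precipitates first: Sr3(PO4)2.

Sr3(PO4)2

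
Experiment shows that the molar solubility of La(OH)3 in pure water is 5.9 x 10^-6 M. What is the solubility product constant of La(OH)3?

La(OH)3(s) ⇌ La^3+(aq) + 3 OH^-(aq)
Let s = molar solubility. Then [La^3+] = s and [OH^-] = 3s.
Ksp = [La^3+][OH^-]^3
Substituting: Ksp = s(3s)^3 = 27s^4
Ksp = 27 × (5.9 × 10^-6)^4 = 3.3 × 10^-20

Ksp = 3.3 × 10^-20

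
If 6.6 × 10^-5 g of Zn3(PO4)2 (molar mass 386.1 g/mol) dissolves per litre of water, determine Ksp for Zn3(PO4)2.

1.6 × 10^-32

Molar solubility s = (6.6 × 10^-5 g/L) / (386.1 g/mol) = 1.71 x 10^-7 M.
Zn3(PO4)2(s) ⇌ 3 Zn^2+ + 2 PO4^3-
For each mole of Zn3(PO4)2 that dissolves: [Zn^2+] = 3s, [PO4^3-] = 2s.
Ksp = [Zn^2+]^3[PO4^3-]^2
So Ksp = (3s)^3 × (2s)^2 = 108s^5
With s = 1.71 x 10^-7: Ksp = 1.6 x 10^-32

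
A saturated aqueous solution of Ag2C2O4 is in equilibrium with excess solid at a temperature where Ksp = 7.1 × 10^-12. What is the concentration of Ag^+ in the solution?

Ag2C2O4(s) ⇌ 2 Ag^+ + C2O4^2-
Ksp = [Ag^+]^2[C2O4^2-]
With molar solubility s: [Ag^+] = 2s, [C2O4^2-] = s.
Ksp = (2s)^2s = 4s^3
Solving, s = (7.1 × 10^-12/4)^(1/3) = 1.21 x 10^-4 M
[Ag^+] = 2s = 2.4 × 10^-4 M

2.4 × 10^-4 M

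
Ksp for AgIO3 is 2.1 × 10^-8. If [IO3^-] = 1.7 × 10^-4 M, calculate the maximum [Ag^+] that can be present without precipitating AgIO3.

AgIO3(s) ⇌ Ag^+(aq) + IO3^-(aq)
Ksp = [Ag^+][IO3^-]
Precipitation begins when Q = Ksp. With [IO3^-] = 1.7 × 10^-4 M:
2.1 × 10^-8 = (1.7 × 10^-4) × [Ag^+]
[Ag^+] = (2.1 × 10^-8 / 1.7 x 10^-4) = 1.2 x 10^-4 M

[Ag^+] ≈ 1.2e-4 M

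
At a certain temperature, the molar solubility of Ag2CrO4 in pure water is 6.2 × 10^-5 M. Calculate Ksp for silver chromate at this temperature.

Ag2CrO4(s) ⇌ 2 Ag^+(aq) + CrO4^2-(aq)
With molar solubility s: [Ag^+] = 2s, [CrO4^2-] = s.
Ksp = [Ag^+]^2[CrO4^2-]
So Ksp = (2s)^2 × s = 4s^3
With s = 6.2 x 10^-5: Ksp = 9.5 × 10^-13

Ksp = 9.5 × 10^-13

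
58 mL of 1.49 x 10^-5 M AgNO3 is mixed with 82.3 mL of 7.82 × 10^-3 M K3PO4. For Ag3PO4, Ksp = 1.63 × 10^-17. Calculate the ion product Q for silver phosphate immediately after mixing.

Q ≈ 1.07 x 10^-18

Total volume = 58 + 82.3 = 140.3 mL.
[Ag^+] = 1.49 × 10^-5 × (58/140.3) = 6.160 × 10^-6 M
[PO4^3-] = 7.82 x 10^-3 × (82.3/140.3) = 4.587 × 10^-3 M
Ag3PO4(s) ⇌ 3 Ag^+(aq) + PO4^3-(aq), so Q = [Ag^+]^3[PO4^3-]
Q = (6.160 × 10^-6)^3(4.587 × 10^-3) = 1.07 × 10^-18
Q < Ksp, so no precipitate of Ag3PO4 forms.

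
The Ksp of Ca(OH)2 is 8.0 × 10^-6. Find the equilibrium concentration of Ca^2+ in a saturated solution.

Ca(OH)2(s) <=> Ca^2+ + 2 OH^-
Ksp = [Ca^2+][OH^-]^2
If s mol/L of Ca(OH)2 dissolves, [Ca^2+] = s and [OH^-] = 2s.
Ksp = s(2s)^2 = 4s^3
s^3 = 8.0 × 10^-6 / 4, so s = 1.26 × 10^-2 M
[Ca^2+] = s = 1.3 x 10^-2 M

1.3 × 10^-2 M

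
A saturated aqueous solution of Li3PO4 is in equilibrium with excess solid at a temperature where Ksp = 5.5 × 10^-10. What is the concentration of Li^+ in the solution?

Li3PO4(s) ⇌ 3 Li^+ + PO4^3-
Ksp = [Li^+]^3[PO4^3-]
For each mole of Li3PO4 that dissolves: [Li^+] = 3s, [PO4^3-] = s.
Substituting: Ksp = (3s)^3s = 27s^4
s = (5.5 × 10^-10 / 27)^(1/4) = 2.12 × 10^-3 M
[Li^+] = 3s = 6.4 x 10^-3 M

6.4e-3 M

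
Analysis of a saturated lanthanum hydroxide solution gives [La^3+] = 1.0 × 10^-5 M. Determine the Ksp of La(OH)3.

2.7 × 10^-19

La(OH)3(s) ⇌ La^3+(aq) + 3 OH^-(aq)
Stoichiometry gives [OH^-] = (3/1)[La^3+] = 3.00 × 10^-5 M.
Ksp = [La^3+][OH^-]^3
Ksp = 1.0 × 10^-5 × (3.00 × 10^-5)^3 = 2.7 × 10^-19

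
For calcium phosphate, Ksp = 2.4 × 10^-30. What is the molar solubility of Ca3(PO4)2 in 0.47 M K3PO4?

Ca3(PO4)2(s) ⇌ 3 Ca^2+(aq) + 2 PO4^3-(aq)
Ksp = [Ca^2+]^3[PO4^3-]^2
If s mol/L dissolves here, [Ca^2+] = 3s, [PO4^3-] = 0.47 + 2s ≈ 0.47 (common-ion effect: PO4^3- is already 0.47 M).
Ksp ≈ (3s)^3 × (0.47)^2
s = 7.4 × 10^-11 M
Check: 2s = 1.5 × 10^-10 ≪ 0.47, so the approximation is valid.

7.4 × 10^-11 M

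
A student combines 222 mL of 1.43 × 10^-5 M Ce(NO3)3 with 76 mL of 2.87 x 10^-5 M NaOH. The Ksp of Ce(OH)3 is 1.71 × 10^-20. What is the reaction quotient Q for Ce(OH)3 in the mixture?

Total volume = 222 + 76 = 298 mL.
[Ce^3+] = 1.43 × 10^-5 × (222/298) = 1.065 × 10^-5 M
[OH^-] = 2.87 × 10^-5 × (76/298) = 7.319 × 10^-6 M
Ce(OH)3(s) <=> Ce^3+ + 3 OH^-, so Q = [Ce^3+][OH^-]^3
Q = (1.065 × 10^-5)(7.319 × 10^-6)^3 = 4.18 x 10^-21
Q < Ksp, so no precipitate of Ce(OH)3 forms.

Q ≈ 4.18 × 10^-21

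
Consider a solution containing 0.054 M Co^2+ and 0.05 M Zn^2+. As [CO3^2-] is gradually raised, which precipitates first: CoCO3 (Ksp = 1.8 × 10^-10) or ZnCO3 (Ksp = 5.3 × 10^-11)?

Precipitation of each salt starts when its ion product equals its Ksp.
For CoCO3: 1.8 × 10^-10 = 0.054 × [CO3^2-]  ⇒  [CO3^2-] = 3.3 × 10^-9 M.
For ZnCO3: 5.3 × 10^-11 = 0.05 × [CO3^2-]  ⇒  [CO3^2-] = 1.1 x 10^-9 M.
The salt with the lower threshold [CO3^2-] precipitates first: ZnCO3.

ZnCO3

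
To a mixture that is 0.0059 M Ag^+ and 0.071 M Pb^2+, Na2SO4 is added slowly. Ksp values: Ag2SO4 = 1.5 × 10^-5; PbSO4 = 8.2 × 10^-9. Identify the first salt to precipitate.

Precipitation of each salt starts when its ion product equals its Ksp.
For Ag2SO4: 1.5 × 10^-5 = (0.0059)^2 × [SO4^2-]  ⇒  [SO4^2-] = 4.3 × 10^-1 M.
For PbSO4: 8.2 × 10^-9 = 0.071 × [SO4^2-]  ⇒  [SO4^2-] = 1.2 × 10^-7 M.
The salt with the lower threshold [SO4^2-] precipitates first: PbSO4.

PbSO4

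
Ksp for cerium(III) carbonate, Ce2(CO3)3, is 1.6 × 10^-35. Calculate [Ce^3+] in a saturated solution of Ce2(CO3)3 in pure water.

[Ce^3+] ≈ 8.6 x 10^-8 M

Ce2(CO3)3(s) ⇌ 2 Ce^3+(aq) + 3 CO3^2-(aq)
Ksp = [Ce^3+]^2[CO3^2-]^3
Let s = molar solubility. Then [Ce^3+] = 2s and [CO3^2-] = 3s.
Substituting: Ksp = (2s)^2(3s)^3 = 108s^5
s = (1.6 × 10^-35 / 108)^(1/5) = 4.31 x 10^-8 M
[Ce^3+] = 2s = 8.6 x 10^-8 M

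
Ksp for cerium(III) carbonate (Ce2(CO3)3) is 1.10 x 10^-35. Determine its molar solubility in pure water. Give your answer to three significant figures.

Ce2(CO3)3(s) ⇌ 2 Ce^3+(aq) + 3 CO3^2-(aq)
Ksp = [Ce^3+]^2[CO3^2-]^3
Let s = molar solubility. Then [Ce^3+] = 2s and [CO3^2-] = 3s.
Substituting: Ksp = (2s)^2(3s)^3 = 108s^5
s^5 = 1.10 x 10^-35 / 108, so s = 4.00 × 10^-8 M

s ≈ 4.00 x 10^-8 M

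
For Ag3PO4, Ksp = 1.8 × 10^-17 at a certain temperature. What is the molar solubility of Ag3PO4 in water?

s ≈ 2.9 × 10^-5 M

Ag3PO4(s) <=> 3 Ag^+(aq) + PO4^3-(aq)
Ksp = [Ag^+]^3[PO4^3-]
With molar solubility s: [Ag^+] = 3s, [PO4^3-] = s.
Ksp = (3s)^3s = 27s^4
s = (1.8 × 10^-17 / 27)^(1/4) = 2.9 × 10^-5 M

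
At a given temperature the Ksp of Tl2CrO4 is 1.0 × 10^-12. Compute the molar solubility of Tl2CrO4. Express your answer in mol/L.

Tl2CrO4(s) ⇌ 2 Tl^+(aq) + CrO4^2-(aq)
Ksp = [Tl^+]^2[CrO4^2-]
Let s = molar solubility. Then [Tl^+] = 2s and [CrO4^2-] = s.
So Ksp = (2s)^2 × s = 4s^3
s^3 = 1.0 × 10^-12 / 4, so s = 6.3 x 10^-5 M

s = 6.3 x 10^-5 M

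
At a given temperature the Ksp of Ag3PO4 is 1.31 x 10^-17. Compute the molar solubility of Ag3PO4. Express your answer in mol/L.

Ag3PO4(s) ⇌ 3 Ag^+(aq) + PO4^3-(aq)
Ksp = [Ag^+]^3[PO4^3-]
For each mole of Ag3PO4 that dissolves: [Ag^+] = 3s, [PO4^3-] = s.
Ksp = (3s)^3s = 27s^4
s = (1.31 x 10^-17 / 27)^(1/4) = 2.64 x 10^-5 M

s ≈ 2.64e-5 M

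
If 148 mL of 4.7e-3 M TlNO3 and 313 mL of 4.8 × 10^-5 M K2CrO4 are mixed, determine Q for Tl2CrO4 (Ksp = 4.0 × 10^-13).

Total volume = 148 + 313 = 461 mL.
[Tl^+] = 4.7 × 10^-3 × (148/461) = 1.51 × 10^-3 M
[CrO4^2-] = 4.8 x 10^-5 × (313/461) = 3.26 × 10^-5 M
Tl2CrO4(s) ⇌ 2 Tl^+(aq) + CrO4^2-(aq), so Q = [Tl^+]^2[CrO4^2-]
Q = (1.51 × 10^-3)^2(3.26 × 10^-5) = 7.4 × 10^-11
Q > Ksp, so Tl2CrO4 will precipitate.

Q ≈ 7.4 × 10^-11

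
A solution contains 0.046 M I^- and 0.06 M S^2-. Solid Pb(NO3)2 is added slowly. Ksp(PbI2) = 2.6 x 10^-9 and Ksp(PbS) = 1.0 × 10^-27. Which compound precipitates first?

PbS

Precipitation of each salt starts when its ion product equals its Ksp.
For PbI2: 2.6 x 10^-9 = (0.046)^2 × [Pb^2+]  ⇒  [Pb^2+] = 1.2 × 10^-6 M.
For PbS: 1.0 × 10^-27 = 0.06 × [Pb^2+]  ⇒  [Pb^2+] = 1.7 × 10^-26 M.
The salt with the lower threshold [Pb^2+] precipitates first: PbS.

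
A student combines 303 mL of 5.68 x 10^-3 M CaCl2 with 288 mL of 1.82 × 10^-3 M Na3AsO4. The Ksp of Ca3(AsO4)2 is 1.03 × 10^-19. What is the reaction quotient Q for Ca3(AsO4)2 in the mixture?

Total volume = 303 + 288 = 591 mL.
[Ca^2+] = 5.68 × 10^-3 × (303/591) = 2.912 × 10^-3 M
[AsO4^3-] = 1.82 × 10^-3 × (288/591) = 8.869 × 10^-4 M
Ca3(AsO4)2(s) <=> 3 Ca^2+(aq) + 2 AsO4^3-(aq), so Q = [Ca^2+]^3[AsO4^3-]^2
Q = (2.912 × 10^-3)^3(8.869 x 10^-4)^2 = 1.94 × 10^-14
Q > Ksp, so Ca3(AsO4)2 will precipitate.

1.94 × 10^-14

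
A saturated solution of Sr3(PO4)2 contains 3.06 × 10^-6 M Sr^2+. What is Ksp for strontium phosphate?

Ksp = 1.19 x 10^-28

Sr3(PO4)2(s) ⇌ 3 Sr^2+(aq) + 2 PO4^3-(aq)
Stoichiometry gives [PO4^3-] = (2/3)[Sr^2+] = 2.040 × 10^-6 M.
Ksp = [Sr^2+]^3[PO4^3-]^2
Ksp = (3.06 x 10^-6)^3 × (2.040 x 10^-6)^2 = 1.19 x 10^-28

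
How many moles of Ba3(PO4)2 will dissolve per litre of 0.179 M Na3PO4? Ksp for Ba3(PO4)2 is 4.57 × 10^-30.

Ba3(PO4)2(s) ⇌ 3 Ba^2+ + 2 PO4^3-
Ksp = [Ba^2+]^3[PO4^3-]^2
If s mol/L dissolves here, [Ba^2+] = 3s, [PO4^3-] = 0.179 + 2s ≈ 0.179 (since PO4^3- from Na3PO4 dominates).
Ksp ≈ (3s)^3 × (0.179)^2
s = 1.74 × 10^-10 M
Check: 2s = 3.5 × 10^-10 ≪ 0.179, so the approximation is valid.

s = 1.74 x 10^-10 M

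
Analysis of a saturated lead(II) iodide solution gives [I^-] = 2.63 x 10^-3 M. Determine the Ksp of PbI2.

9.10 × 10^-9

PbI2(s) ⇌ Pb^2+(aq) + 2 I^-(aq)
Stoichiometry gives [Pb^2+] = (1/2)[I^-] = 1.315 × 10^-3 M.
Ksp = [Pb^2+][I^-]^2
Ksp = 1.315 × 10^-3 × (2.63 x 10^-3)^2 = 9.10 x 10^-9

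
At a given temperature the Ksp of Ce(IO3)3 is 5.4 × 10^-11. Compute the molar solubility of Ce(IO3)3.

s = 1.2 x 10^-3 M

Ce(IO3)3(s) ⇌ Ce^3+ + 3 IO3^-
Ksp = [Ce^3+][IO3^-]^3
Let s = molar solubility. Then [Ce^3+] = s and [IO3^-] = 3s.
Ksp = s(3s)^3 = 27s^4
s = (5.4 × 10^-11 / 27)^(1/4) = 1.2 x 10^-3 M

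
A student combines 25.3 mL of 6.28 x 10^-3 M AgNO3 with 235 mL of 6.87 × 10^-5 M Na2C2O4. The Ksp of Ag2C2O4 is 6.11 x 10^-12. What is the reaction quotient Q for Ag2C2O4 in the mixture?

Total volume = 25.3 + 235 = 260.3 mL.
[Ag^+] = 6.28 × 10^-3 × (25.3/260.3) = 6.104 x 10^-4 M
[C2O4^2-] = 6.87 × 10^-5 × (235/260.3) = 6.202 × 10^-5 M
Ag2C2O4(s) ⇌ 2 Ag^+(aq) + C2O4^2-(aq), so Q = [Ag^+]^2[C2O4^2-]
Q = (6.104 × 10^-4)^2(6.202 × 10^-5) = 2.31 × 10^-11
Q > Ksp, so Ag2C2O4 will precipitate.

Q = 2.31e-11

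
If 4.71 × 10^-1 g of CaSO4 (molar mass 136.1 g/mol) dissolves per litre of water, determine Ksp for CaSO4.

1.20 × 10^-5

Molar solubility s = (4.71 × 10^-1 g/L) / (136.1 g/mol) = 3.461 × 10^-3 M.
CaSO4(s) <=> Ca^2+ + SO4^2-
Let s = molar solubility. Then [Ca^2+] = s and [SO4^2-] = s.
Ksp = [Ca^2+][SO4^2-]
Ksp = (s)(s) = s^2
Ksp = (3.461 × 10^-3)^2 = 1.20 x 10^-5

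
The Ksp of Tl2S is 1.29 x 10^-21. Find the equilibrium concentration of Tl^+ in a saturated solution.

[Tl^+] = 1.37 x 10^-7 M

Tl2S(s) ⇌ 2 Tl^+ + S^2-
Ksp = [Tl^+]^2[S^2-]
With molar solubility s: [Tl^+] = 2s, [S^2-] = s.
So Ksp = (2s)^2 × s = 4s^3
Solving, s = (1.29 x 10^-21/4)^(1/3) = 6.858 × 10^-8 M
[Tl^+] = 2s = 1.37 × 10^-7 M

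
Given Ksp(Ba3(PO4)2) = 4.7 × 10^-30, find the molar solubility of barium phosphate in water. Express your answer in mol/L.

Ba3(PO4)2(s) <=> 3 Ba^2+(aq) + 2 PO4^3-(aq)
Ksp = [Ba^2+]^3[PO4^3-]^2
If s mol/L of Ba3(PO4)2 dissolves, [Ba^2+] = 3s and [PO4^3-] = 2s.
So Ksp = (3s)^3 × (2s)^2 = 108s^5
s^5 = 4.7 × 10^-30 / 108, so s = 5.3 × 10^-7 M

s ≈ 5.3e-7 M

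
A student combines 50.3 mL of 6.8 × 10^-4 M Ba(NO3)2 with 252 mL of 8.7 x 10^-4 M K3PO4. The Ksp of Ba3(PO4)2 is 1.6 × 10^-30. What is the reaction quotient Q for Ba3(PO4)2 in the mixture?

Total volume = 50.3 + 252 = 302.3 mL.
[Ba^2+] = 6.8 x 10^-4 × (50.3/302.3) = 1.13 x 10^-4 M
[PO4^3-] = 8.7 × 10^-4 × (252/302.3) = 7.25 x 10^-4 M
Ba3(PO4)2(s) ⇌ 3 Ba^2+(aq) + 2 PO4^3-(aq), so Q = [Ba^2+]^3[PO4^3-]^2
Q = (1.13 × 10^-4)^3(7.25 × 10^-4)^2 = 7.6 × 10^-19
Q > Ksp, so Ba3(PO4)2 will precipitate.

Q ≈ 7.6 x 10^-19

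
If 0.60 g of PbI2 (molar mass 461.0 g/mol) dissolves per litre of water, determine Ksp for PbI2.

Ksp = 8.8e-9

Molar solubility s = (6.0 × 10^-1 g/L) / (461.0 g/mol) = 1.30 x 10^-3 M.
PbI2(s) ⇌ Pb^2+(aq) + 2 I^-(aq)
Let s = molar solubility. Then [Pb^2+] = s and [I^-] = 2s.
Ksp = [Pb^2+][I^-]^2
Substituting: Ksp = s(2s)^2 = 4s^3
Ksp = 4 × (1.30 x 10^-3)^3 = 8.8 × 10^-9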